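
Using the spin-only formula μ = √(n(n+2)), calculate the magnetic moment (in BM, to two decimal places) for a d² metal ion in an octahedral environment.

For octahedral d² the high- and low-spin configurations coincide.
Configuration: t2g^2 e_g^0 → 2 unpaired electrons.
μ(spin-only) = √[2(2+2)] = √8 ≈ 2.83 BM.

2.83 BM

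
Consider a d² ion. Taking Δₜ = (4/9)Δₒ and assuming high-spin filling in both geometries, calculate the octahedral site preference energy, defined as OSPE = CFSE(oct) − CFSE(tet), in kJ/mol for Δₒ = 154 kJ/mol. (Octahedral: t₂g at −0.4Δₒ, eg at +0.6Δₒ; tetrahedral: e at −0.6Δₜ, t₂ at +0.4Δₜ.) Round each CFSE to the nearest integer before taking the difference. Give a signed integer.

In an octahedral site d² (HS) is t2g^2 e_g^0, giving CFSE(oct) = -0.8Δₒ = -123 kJ/mol.
In a tetrahedral site the filling is e^2 t2^0: CFSE(tet) = -1.2Δₜ = -1.2 × (4/9)(154) = -82 kJ/mol.
OSPE = CFSE(oct) − CFSE(tet) = -123 − (-82) = -41 kJ/mol.

-41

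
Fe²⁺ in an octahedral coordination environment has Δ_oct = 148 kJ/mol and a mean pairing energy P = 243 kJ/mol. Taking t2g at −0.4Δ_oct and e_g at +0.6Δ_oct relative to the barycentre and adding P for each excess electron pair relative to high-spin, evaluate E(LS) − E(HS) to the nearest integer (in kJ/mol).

Group 8 minus oxidation state +2 gives a d⁶ configuration for Fe²⁺.
High-spin: t2g^4 e_g^2, CFSE = -0.4Δ_oct = -59 kJ/mol.
Low-spin: t2g^6 e_g^0, orbital CFSE = -2.4Δ_oct = -355 kJ/mol; plus 2 excess pairs × P = +486 kJ/mol; total 131 kJ/mol.
Thus E(LS) − E(HS) = 190 kJ/mol.

190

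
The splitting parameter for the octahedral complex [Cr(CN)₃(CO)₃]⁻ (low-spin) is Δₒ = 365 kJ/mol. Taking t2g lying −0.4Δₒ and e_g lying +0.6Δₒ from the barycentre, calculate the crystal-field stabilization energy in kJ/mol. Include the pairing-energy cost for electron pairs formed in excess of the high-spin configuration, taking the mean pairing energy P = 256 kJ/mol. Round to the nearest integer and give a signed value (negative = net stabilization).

Ligand charges: 3×(-1) from CN⁻ and 3×(+0) from CO sum to -3; with overall charge -1, Cr is +2.
Cr²⁺: group 6, so d-count = 6 − 2 = 4.
Configuration: t2g^4 e_g^0.
Orbital CFSE = 4(-0.4) + 0(0.6) = -1.6Δₒ = -1.6 × 365 = -584 kJ/mol.
Pairing penalty: 1 pair vs 0 in the high-spin reference → 1 extra × P = 256 kJ/mol.
Overall CFSE = -584 + 256 = -328 kJ/mol.

-328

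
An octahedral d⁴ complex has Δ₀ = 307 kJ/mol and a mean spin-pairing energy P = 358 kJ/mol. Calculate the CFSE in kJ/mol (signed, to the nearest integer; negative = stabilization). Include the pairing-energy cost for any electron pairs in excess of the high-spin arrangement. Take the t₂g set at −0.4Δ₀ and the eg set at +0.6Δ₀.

Δ₀ < P, so pairing is avoided: the ground state is high-spin.
That gives t₂g³ eg¹.
Orbital CFSE = -0.6Δ₀ = -0.6 × 307 = -184 kJ/mol.
High-spin has no excess pairs, so no pairing correction applies.

-184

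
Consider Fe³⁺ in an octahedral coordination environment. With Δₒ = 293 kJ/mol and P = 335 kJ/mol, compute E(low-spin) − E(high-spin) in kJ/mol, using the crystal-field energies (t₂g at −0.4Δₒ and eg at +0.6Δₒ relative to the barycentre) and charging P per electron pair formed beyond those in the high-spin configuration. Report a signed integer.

84

Group 8 minus oxidation state +3 gives a d⁵ configuration for Fe³⁺.
High-spin d⁵ fills as t₂g³ eg² with CFSE 3(−0.4) + 2(+0.6) = 0.0Δₒ = 0 kJ/mol.
Low-spin: t₂g⁵ eg⁰, orbital CFSE = -2.0Δₒ = -586 kJ/mol; plus 2 excess pairs × P = +670 kJ/mol; total 84 kJ/mol.
E(LS) − E(HS) = 84 − (0) = 84 kJ/mol.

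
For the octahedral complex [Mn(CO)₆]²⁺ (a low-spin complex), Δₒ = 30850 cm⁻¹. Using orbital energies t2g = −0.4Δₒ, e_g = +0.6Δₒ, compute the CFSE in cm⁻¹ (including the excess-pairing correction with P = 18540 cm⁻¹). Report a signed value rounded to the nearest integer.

CO is neutral, so the +2 overall charge sits on Mn: oxidation state +2.
Group 7 minus oxidation state +2 gives a d⁵ configuration for Mn²⁺.
Configuration: t2g^5 e_g^0.
Orbital CFSE = 5(-0.4) + 0(0.6) = -2.0Δₒ = -2.0 × 30850 = -61700 cm⁻¹.
Pairing penalty: 2 pairs vs 0 in the high-spin reference → 2 extra × P = 37080 cm⁻¹.
Combining: -61700 + 37080 = -24620 cm⁻¹.

-24620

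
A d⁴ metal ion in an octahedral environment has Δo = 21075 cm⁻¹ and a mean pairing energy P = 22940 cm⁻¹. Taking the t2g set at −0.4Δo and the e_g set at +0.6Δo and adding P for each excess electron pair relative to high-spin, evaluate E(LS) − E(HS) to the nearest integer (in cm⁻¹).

1865

In the high-spin limit (t2g^3 e_g^1) the orbital term is -0.6Δo = -12645 cm⁻¹, with no excess pairing.
Low-spin: t2g^4 e_g^0, orbital CFSE = -1.6Δo = -33720 cm⁻¹; plus 1 excess pair × P = +22940 cm⁻¹; total -10780 cm⁻¹.
E(LS) − E(HS) = -10780 − (-12645) = 1865 cm⁻¹.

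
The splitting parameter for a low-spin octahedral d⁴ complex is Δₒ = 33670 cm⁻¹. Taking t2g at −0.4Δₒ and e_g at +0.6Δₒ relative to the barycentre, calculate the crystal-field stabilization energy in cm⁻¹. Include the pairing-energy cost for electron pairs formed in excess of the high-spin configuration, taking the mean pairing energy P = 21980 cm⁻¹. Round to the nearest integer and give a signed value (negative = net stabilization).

Electron filling gives t2g^4 e_g^0.
The orbital stabilization is -1.6Δₒ = -1.6 × 33670 = -53872 cm⁻¹.
High-spin d⁴ would be t2g^3 e_g^1 with 0 pairs; low-spin has 1, so 1 excess pair costs +1P = +21980 cm⁻¹.
Net CFSE = -53872 + 21980 = -31892 cm⁻¹.

-31892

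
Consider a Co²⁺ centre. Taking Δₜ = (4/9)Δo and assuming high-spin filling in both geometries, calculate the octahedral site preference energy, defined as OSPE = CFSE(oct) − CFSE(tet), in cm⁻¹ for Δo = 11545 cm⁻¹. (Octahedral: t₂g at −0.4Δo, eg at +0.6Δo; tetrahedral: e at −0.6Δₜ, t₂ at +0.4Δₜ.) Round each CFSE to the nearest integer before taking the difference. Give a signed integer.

Co sits in group 9; removing 2 electrons leaves Co²⁺ with 9 − 2 = 7 d electrons.
In an octahedral site d⁷ (HS) is t₂g⁵ eg², giving CFSE(oct) = -0.8Δo = -9236 cm⁻¹.
Tetrahedral: e⁴ t₂³, CFSE = 4(−0.6) + 3(+0.4) = -1.2Δₜ = -1.2 × (4/9) × 11545 = -6157 cm⁻¹.
Subtracting, OSPE = -9236 − (-6157) = -3079 cm⁻¹.

-3079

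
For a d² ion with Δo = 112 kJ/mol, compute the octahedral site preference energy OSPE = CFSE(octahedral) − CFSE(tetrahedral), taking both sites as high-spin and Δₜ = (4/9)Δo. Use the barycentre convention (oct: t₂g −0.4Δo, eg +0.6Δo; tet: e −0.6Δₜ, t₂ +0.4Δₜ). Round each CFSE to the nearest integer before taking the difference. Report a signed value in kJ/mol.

In an octahedral site d² (HS) is t2g^2 e_g^0, giving CFSE(oct) = -0.8Δo = -90 kJ/mol.
In a tetrahedral site the filling is e^2 t2^0: CFSE(tet) = -1.2Δₜ = -1.2 × (4/9)(112) = -60 kJ/mol.
OSPE = CFSE(oct) − CFSE(tet) = -90 − (-60) = -30 kJ/mol.

-30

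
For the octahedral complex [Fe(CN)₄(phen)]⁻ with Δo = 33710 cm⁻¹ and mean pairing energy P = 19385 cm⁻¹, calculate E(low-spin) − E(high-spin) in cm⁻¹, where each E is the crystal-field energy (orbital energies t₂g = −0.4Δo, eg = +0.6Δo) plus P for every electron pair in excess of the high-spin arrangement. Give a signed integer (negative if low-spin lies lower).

Ligand charges: 4×(-1) from CN⁻ and 1×(+0) from phen sum to -4; with overall charge -1, Fe is +3.
Fe³⁺: group 8, so d-count = 8 − 3 = 5.
In the high-spin limit (t₂g³ eg²) the orbital term is 0.0Δo = 0 cm⁻¹, with no excess pairing.
For low-spin the configuration is t₂g⁵ eg⁰: orbital energy -2.0 × 33710 = -67420 cm⁻¹, and 2 additional pairs relative to high-spin add 38770 cm⁻¹, giving -28650 cm⁻¹.
Thus E(LS) − E(HS) = -28650 cm⁻¹.

-28650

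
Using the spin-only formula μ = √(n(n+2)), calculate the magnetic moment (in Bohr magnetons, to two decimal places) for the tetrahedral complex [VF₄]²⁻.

Each F⁻ contributes -1; 4 × (-1) = -4. With overall charge -2, V is in the +2 oxidation state.
V is in group 5, so V²⁺ is d³ (5 − 2 = 3).
With tetrahedral geometry the complex is necessarily high-spin.
Configuration: e² t₂¹ → 3 unpaired electrons.
μ(spin-only) = √[3(3+2)] = √15 ≈ 3.87 Bohr magnetons.

3.87 Bohr magnetons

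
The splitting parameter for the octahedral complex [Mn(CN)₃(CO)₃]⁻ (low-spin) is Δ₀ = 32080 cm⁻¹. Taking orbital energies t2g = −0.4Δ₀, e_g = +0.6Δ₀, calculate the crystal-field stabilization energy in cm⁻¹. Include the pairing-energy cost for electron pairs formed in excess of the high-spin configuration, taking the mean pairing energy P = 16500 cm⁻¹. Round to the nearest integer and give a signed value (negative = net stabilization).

Ligand charges: 3×(-1) from CN⁻ and 3×(+0) from CO sum to -3; with overall charge -1, Mn is +2.
Mn is in group 7, so Mn²⁺ is d⁵ (7 − 2 = 5).
The d⁵ electrons fill as t2g^5 e_g^0.
CFSE(orbital) = 5×(-0.4Δ₀) + 0×(0.6Δ₀) = -2.0Δ₀; with Δ₀ = 32080 cm⁻¹ that is -64160 cm⁻¹.
Pairing penalty: 2 pairs vs 0 in the high-spin reference → 2 extra × P = 33000 cm⁻¹.
Combining: -64160 + 33000 = -31160 cm⁻¹.

-31160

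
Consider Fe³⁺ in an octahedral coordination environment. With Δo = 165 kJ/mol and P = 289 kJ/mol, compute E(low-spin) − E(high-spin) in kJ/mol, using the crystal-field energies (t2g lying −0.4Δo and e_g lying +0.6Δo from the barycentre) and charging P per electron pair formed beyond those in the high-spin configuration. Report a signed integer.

Fe is in group 8, so Fe³⁺ is d⁵ (8 − 3 = 5).
High-spin: t2g^3 e_g^2, CFSE = 0.0Δo = 0 kJ/mol.
Low-spin t2g^5 e_g^0 gives -2.0Δo = -330 kJ/mol, but forming 2 extra pairs costs 2P = 578 kJ/mol, so E(LS) = -330 + 578 = 248 kJ/mol.
E(LS) − E(HS) = 248 − (0) = 248 kJ/mol.

248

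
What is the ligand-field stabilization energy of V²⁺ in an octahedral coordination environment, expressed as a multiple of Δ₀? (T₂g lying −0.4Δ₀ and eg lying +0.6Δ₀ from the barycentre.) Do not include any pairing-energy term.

V sits in group 5; removing 2 electrons leaves V²⁺ with 5 − 2 = 3 d electrons.
For octahedral d³ the high- and low-spin configurations coincide.
Configuration: t₂g³ eg⁰.
CFSE = 3(-0.4Δ₀) + 0(0.6Δ₀) = -1.2Δ₀ + 0.0Δ₀ = -1.2Δ₀.

-1.2 Δ₀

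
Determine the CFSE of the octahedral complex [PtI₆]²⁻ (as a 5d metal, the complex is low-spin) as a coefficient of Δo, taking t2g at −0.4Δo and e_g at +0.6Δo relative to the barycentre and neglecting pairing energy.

Each I⁻ contributes -1; 6 × (-1) = -6. With overall charge -2, Pt is in the +4 oxidation state.
Pt⁴⁺: group 10, so d-count = 10 − 4 = 6.
Configuration: t2g^6 e_g^0.
CFSE = 6(-0.4Δo) + 0(0.6Δo) = -2.4Δo + 0.0Δo = -2.4Δo.

-2.4 Δo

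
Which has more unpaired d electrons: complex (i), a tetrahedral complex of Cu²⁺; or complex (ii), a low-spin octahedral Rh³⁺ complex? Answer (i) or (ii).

(i)

(i): Group 11 minus oxidation state +2 gives a d⁹ configuration for Cu²⁺; With tetrahedral geometry the complex is necessarily high-spin; e⁴ t₂⁵ → 1 unpaired.
(ii): Rh is in group 9, so Rh³⁺ is d⁶ (9 − 3 = 6); t₂g⁶ eg⁰ → 0 unpaired.
So (i) has more unpaired electrons.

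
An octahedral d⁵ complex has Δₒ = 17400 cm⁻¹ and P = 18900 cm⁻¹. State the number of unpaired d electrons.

5

With Δₒ < P the complex is high-spin.
Filling d⁵ accordingly: t₂g³ eg².
Unpaired electrons: 5.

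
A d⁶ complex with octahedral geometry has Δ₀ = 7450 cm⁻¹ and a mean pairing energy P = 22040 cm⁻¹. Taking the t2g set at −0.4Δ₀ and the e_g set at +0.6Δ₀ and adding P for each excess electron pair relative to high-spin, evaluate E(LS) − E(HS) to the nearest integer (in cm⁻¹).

High-spin: t2g^4 e_g^2, CFSE = -0.4Δ₀ = -2980 cm⁻¹.
Low-spin: t2g^6 e_g^0, orbital CFSE = -2.4Δ₀ = -17880 cm⁻¹; plus 2 excess pairs × P = +44080 cm⁻¹; total 26200 cm⁻¹.
E(LS) − E(HS) = 26200 − (-2980) = 29180 cm⁻¹.

29180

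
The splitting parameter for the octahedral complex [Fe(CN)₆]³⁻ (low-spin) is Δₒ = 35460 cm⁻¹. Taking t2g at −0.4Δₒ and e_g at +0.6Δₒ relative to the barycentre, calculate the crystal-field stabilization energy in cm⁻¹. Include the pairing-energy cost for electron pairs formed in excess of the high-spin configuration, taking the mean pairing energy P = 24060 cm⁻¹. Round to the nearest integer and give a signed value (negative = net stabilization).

-22800

Each CN⁻ contributes -1; 6 × (-1) = -6. With overall charge -3, Fe is in the +3 oxidation state.
Fe³⁺: group 8, so d-count = 8 − 3 = 5.
The d⁵ electrons fill as t2g^5 e_g^0.
CFSE(orbital) = 5×(-0.4Δₒ) + 0×(0.6Δₒ) = -2.0Δₒ; with Δₒ = 35460 cm⁻¹ that is -70920 cm⁻¹.
Pairing penalty: 2 pairs vs 0 in the high-spin reference → 2 extra × P = 48120 cm⁻¹.
Overall CFSE = -70920 + 48120 = -22800 cm⁻¹.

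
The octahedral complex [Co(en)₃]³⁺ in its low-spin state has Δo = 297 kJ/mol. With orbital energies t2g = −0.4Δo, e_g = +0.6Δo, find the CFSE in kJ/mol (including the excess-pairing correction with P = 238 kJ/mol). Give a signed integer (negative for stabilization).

-237

en is neutral, so the +3 overall charge sits on Co: oxidation state +3.
Group 9 minus oxidation state +3 gives a d⁶ configuration for Co³⁺.
The d⁶ electrons fill as t2g^6 e_g^0.
Orbital CFSE = 6(-0.4) + 0(0.6) = -2.4Δo = -2.4 × 297 = -713 kJ/mol.
High-spin d⁶ would be t2g^4 e_g^2 with 1 pair; low-spin has 3, so 2 excess pairs cost +2P = +476 kJ/mol.
Net CFSE = -713 + 476 = -237 kJ/mol.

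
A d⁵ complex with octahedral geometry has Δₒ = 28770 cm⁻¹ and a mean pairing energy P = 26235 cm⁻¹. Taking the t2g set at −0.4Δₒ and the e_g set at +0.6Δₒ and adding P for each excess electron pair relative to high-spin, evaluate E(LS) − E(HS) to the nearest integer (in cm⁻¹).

High-spin: t2g^3 e_g^2, CFSE = 0.0Δₒ = 0 cm⁻¹.
Low-spin t2g^5 e_g^0 gives -2.0Δₒ = -57540 cm⁻¹, but forming 2 extra pairs costs 2P = 52470 cm⁻¹, so E(LS) = -57540 + 52470 = -5070 cm⁻¹.
E(LS) − E(HS) = -5070 − (0) = -5070 cm⁻¹.

-5070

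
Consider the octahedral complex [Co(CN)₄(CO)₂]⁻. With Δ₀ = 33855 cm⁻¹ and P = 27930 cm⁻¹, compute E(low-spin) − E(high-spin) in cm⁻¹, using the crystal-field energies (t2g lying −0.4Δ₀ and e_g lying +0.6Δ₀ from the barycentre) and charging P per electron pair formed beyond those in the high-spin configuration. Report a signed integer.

Ligand charges: 4×(-1) from CN⁻ and 2×(+0) from CO sum to -4; with overall charge -1, Co is +3.
Group 9 minus oxidation state +3 gives a d⁶ configuration for Co³⁺.
High-spin d⁶ fills as t2g^4 e_g^2 with CFSE 4(−0.4) + 2(+0.6) = -0.4Δ₀ = -13542 cm⁻¹.
Low-spin t2g^6 e_g^0 gives -2.4Δ₀ = -81252 cm⁻¹, but forming 2 extra pairs costs 2P = 55860 cm⁻¹, so E(LS) = -81252 + 55860 = -25392 cm⁻¹.
The difference is -25392 − (-13542) = -11850 cm⁻¹, so low-spin lies lower.

-11850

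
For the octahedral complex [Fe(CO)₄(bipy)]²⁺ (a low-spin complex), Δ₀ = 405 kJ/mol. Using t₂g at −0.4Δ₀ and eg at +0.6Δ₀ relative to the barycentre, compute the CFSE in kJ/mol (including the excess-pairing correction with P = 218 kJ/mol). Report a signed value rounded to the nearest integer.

-536

Ligand charges: 4×(+0) from CO and 1×(+0) from bipy sum to +0; with overall charge +2, Fe is +2.
Fe is in group 8, so Fe²⁺ is d⁶ (8 − 2 = 6).
The d⁶ electrons fill as t₂g⁶ eg⁰.
CFSE(orbital) = 6×(-0.4Δ₀) + 0×(0.6Δ₀) = -2.4Δ₀; with Δ₀ = 405 kJ/mol that is -972 kJ/mol.
Relative to high-spin t₂g⁴ eg² (1 paired), the low-spin configuration has 2 additional pairs, contributing +2 × 218 = +436 kJ/mol.
Overall CFSE = -972 + 436 = -536 kJ/mol.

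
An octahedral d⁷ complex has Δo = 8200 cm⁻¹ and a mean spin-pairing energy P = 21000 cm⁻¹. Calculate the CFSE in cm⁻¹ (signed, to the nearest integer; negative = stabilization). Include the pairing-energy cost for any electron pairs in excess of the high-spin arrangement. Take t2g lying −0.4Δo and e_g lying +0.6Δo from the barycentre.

Δo < P, so pairing is avoided: the ground state is high-spin.
That gives t2g^5 e_g^2.
Orbital CFSE = -0.8Δo = -0.8 × 8200 = -6560 cm⁻¹.
High-spin has no excess pairs, so no pairing correction applies.

-6560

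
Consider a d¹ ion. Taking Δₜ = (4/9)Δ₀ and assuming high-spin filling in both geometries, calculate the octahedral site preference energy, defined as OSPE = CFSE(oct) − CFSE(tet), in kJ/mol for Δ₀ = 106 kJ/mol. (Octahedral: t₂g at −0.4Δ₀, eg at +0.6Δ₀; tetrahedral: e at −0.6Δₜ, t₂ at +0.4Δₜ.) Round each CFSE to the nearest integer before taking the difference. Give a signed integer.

Octahedral (high-spin): t₂g¹ eg⁰, CFSE = 1(−0.4) + 0(+0.6) = -0.4Δ₀ = -0.4 × 106 = -42 kJ/mol.
In a tetrahedral site the filling is e¹ t₂⁰: CFSE(tet) = -0.6Δₜ = -0.6 × (4/9)(106) = -28 kJ/mol.
OSPE = -42 − (-28) = -14 kJ/mol.

-14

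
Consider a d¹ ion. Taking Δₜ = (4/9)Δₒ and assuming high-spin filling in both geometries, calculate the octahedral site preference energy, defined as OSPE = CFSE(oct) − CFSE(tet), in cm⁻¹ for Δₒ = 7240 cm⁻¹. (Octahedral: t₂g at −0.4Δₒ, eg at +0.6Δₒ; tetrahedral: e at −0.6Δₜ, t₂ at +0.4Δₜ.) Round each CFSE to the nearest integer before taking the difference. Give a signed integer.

-965

In an octahedral site d¹ (HS) is t2g^1 e_g^0, giving CFSE(oct) = -0.4Δₒ = -2896 cm⁻¹.
Tetrahedral e^1 t2^0 gives -0.6Δₜ = -0.6 × (4/9) × 7240 = -1931 cm⁻¹.
Subtracting, OSPE = -2896 − (-1931) = -965 cm⁻¹.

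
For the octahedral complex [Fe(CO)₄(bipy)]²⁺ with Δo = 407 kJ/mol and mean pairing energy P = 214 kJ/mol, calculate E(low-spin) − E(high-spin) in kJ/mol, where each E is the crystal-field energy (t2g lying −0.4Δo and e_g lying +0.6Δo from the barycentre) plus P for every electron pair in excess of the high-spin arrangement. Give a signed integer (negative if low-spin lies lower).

Ligand charges: 4×(+0) from CO and 1×(+0) from bipy sum to +0; with overall charge +2, Fe is +2.
Fe is in group 8, so Fe²⁺ is d⁶ (8 − 2 = 6).
In the high-spin limit (t2g^4 e_g^2) the orbital term is -0.4Δo = -163 kJ/mol, with no excess pairing.
For low-spin the configuration is t2g^6 e_g^0: orbital energy -2.4 × 407 = -977 kJ/mol, and 2 additional pairs relative to high-spin add 428 kJ/mol, giving -549 kJ/mol.
Thus E(LS) − E(HS) = -386 kJ/mol.

-386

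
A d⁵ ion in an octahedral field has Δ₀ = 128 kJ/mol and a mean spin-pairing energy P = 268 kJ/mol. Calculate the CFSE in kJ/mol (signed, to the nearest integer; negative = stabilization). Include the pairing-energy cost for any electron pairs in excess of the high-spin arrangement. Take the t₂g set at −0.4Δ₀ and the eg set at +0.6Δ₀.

0

Here Δ₀ < P (128 < 268), so the high-spin state is favoured.
Filling d⁵ accordingly: t₂g³ eg².
Orbital CFSE = 0.0Δ₀ = 0.0 × 128 = 0 kJ/mol.
High-spin has no excess pairs, so no pairing correction applies.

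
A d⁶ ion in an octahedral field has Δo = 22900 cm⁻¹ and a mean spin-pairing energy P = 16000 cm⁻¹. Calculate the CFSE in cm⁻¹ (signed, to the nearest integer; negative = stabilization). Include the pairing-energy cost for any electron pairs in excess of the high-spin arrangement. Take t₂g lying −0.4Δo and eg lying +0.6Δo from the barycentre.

-22960

Δo > P, so pairing is preferred: the ground state is low-spin.
That gives t₂g⁶ eg⁰.
Orbital CFSE = -2.4Δo = -2.4 × 22900 = -54960 cm⁻¹.
Excess pairs vs high-spin: 3 − 1 = 2; pairing cost = +32000 cm⁻¹.
Net CFSE = -54960 + 32000 = -22960 cm⁻¹.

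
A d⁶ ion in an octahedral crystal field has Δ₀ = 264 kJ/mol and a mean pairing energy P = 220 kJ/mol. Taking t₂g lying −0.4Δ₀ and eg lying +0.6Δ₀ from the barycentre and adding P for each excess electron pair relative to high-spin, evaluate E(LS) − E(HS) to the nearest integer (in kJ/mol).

-88

High-spin: t₂g⁴ eg², CFSE = -0.4Δ₀ = -106 kJ/mol.
For low-spin the configuration is t₂g⁶ eg⁰: orbital energy -2.4 × 264 = -634 kJ/mol, and 2 additional pairs relative to high-spin add 440 kJ/mol, giving -194 kJ/mol.
The difference is -194 − (-106) = -88 kJ/mol, so low-spin lies lower.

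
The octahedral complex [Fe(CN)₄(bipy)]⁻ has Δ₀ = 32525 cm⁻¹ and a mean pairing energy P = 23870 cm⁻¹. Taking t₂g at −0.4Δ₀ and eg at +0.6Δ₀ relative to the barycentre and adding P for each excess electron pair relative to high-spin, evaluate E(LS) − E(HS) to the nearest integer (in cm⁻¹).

Ligand charges: 4×(-1) from CN⁻ and 1×(+0) from bipy sum to -4; with overall charge -1, Fe is +3.
Group 8 minus oxidation state +3 gives a d⁵ configuration for Fe³⁺.
High-spin d⁵ fills as t₂g³ eg² with CFSE 3(−0.4) + 2(+0.6) = 0.0Δ₀ = 0 cm⁻¹.
For low-spin the configuration is t₂g⁵ eg⁰: orbital energy -2.0 × 32525 = -65050 cm⁻¹, and 2 additional pairs relative to high-spin add 47740 cm⁻¹, giving -17310 cm⁻¹.
The difference is -17310 − (0) = -17310 cm⁻¹, so low-spin lies lower.

-17310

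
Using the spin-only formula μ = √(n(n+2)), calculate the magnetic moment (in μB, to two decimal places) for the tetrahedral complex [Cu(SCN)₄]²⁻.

Each SCN⁻ contributes -1; 4 × (-1) = -4. With overall charge -2, Cu is in the +2 oxidation state.
Cu²⁺: group 11, so d-count = 11 − 2 = 9.
Tetrahedral fields are weak (Δₜ ≈ 4/9 Δₒ), so electrons fill high-spin.
Configuration: e⁴ t₂⁵ → 1 unpaired electron.
μ(spin-only) = √[1(1+2)] = √3 ≈ 1.73 μB.

1.73 μB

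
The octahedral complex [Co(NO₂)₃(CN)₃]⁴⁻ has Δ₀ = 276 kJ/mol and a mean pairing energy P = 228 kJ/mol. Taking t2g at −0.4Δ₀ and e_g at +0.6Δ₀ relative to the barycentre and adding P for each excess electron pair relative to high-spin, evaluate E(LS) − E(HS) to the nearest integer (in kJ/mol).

-48

Ligand charges: 3×(-1) from NO₂⁻ and 3×(-1) from CN⁻ sum to -6; with overall charge -4, Co is +2.
Co sits in group 9; removing 2 electrons leaves Co²⁺ with 9 − 2 = 7 d electrons.
High-spin: t2g^5 e_g^2, CFSE = -0.8Δ₀ = -221 kJ/mol.
Low-spin t2g^6 e_g^1 gives -1.8Δ₀ = -497 kJ/mol, but forming 1 extra pair costs 1P = 228 kJ/mol, so E(LS) = -497 + 228 = -269 kJ/mol.
Thus E(LS) − E(HS) = -48 kJ/mol.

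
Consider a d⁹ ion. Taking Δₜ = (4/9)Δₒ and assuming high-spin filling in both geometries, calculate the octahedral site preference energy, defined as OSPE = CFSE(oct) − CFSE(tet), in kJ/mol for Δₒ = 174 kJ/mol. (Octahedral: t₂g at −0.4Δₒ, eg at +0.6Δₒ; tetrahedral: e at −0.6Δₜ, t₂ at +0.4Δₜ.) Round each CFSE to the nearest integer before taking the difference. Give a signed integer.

-73

Octahedral (high-spin): t₂g⁶ eg³, CFSE = 6(−0.4) + 3(+0.6) = -0.6Δₒ = -0.6 × 174 = -104 kJ/mol.
Tetrahedral e⁴ t₂⁵ gives -0.4Δₜ = -0.4 × (4/9) × 174 = -31 kJ/mol.
OSPE = -104 − (-31) = -73 kJ/mol.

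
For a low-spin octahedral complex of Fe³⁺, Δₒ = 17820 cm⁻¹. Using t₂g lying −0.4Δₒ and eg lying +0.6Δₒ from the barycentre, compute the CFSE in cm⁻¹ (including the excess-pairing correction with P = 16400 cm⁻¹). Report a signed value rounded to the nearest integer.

Fe³⁺: group 8, so d-count = 8 − 3 = 5.
Configuration: t₂g⁵ eg⁰.
CFSE(orbital) = 5×(-0.4Δₒ) + 0×(0.6Δₒ) = -2.0Δₒ; with Δₒ = 17820 cm⁻¹ that is -35640 cm⁻¹.
High-spin d⁵ would be t₂g³ eg² with 0 pairs; low-spin has 2, so 2 excess pairs cost +2P = +32800 cm⁻¹.
Net CFSE = -35640 + 32800 = -2840 cm⁻¹.

-2840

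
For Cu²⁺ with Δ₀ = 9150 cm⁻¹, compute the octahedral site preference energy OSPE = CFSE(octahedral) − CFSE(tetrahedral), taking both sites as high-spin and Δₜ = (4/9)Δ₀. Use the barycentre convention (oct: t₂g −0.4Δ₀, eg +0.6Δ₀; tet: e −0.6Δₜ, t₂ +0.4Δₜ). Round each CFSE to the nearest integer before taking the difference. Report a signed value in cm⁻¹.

Cu²⁺: group 11, so d-count = 11 − 2 = 9.
Octahedral high-spin t₂g⁶ eg³: CFSE = -0.6 × 9150 = -5490 cm⁻¹.
Tetrahedral: e⁴ t₂⁵, CFSE = 4(−0.6) + 5(+0.4) = -0.4Δₜ = -0.4 × (4/9) × 9150 = -1627 cm⁻¹.
OSPE = -5490 − (-1627) = -3863 cm⁻¹.

-3863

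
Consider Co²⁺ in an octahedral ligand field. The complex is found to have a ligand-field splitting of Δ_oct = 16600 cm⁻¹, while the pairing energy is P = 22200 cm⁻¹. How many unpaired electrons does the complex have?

Co²⁺: group 9, so d-count = 9 − 2 = 7.
With Δ_oct < P the complex is high-spin.
That gives t₂g⁵ eg².
Unpaired electrons: 3.

3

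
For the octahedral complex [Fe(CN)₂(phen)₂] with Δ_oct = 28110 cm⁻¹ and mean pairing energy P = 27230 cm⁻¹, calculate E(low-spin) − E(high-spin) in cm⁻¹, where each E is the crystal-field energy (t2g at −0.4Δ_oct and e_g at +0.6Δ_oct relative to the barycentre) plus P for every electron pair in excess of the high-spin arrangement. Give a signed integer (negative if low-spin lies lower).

-1760

Ligand charges: 2×(-1) from CN⁻ and 2×(+0) from phen sum to -2; with overall charge +0, Fe is +2.
Fe²⁺: group 8, so d-count = 8 − 2 = 6.
In the high-spin limit (t2g^4 e_g^2) the orbital term is -0.4Δ_oct = -11244 cm⁻¹, with no excess pairing.
For low-spin the configuration is t2g^6 e_g^0: orbital energy -2.4 × 28110 = -67464 cm⁻¹, and 2 additional pairs relative to high-spin add 54460 cm⁻¹, giving -13004 cm⁻¹.
E(LS) − E(HS) = -13004 − (-11244) = -1760 cm⁻¹.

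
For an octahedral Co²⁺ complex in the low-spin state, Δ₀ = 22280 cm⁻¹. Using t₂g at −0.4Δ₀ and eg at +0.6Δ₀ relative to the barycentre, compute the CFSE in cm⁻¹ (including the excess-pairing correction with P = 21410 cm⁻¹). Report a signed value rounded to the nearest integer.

Co sits in group 9; removing 2 electrons leaves Co²⁺ with 9 − 2 = 7 d electrons.
The d⁷ electrons fill as t₂g⁶ eg¹.
The orbital stabilization is -1.8Δ₀ = -1.8 × 22280 = -40104 cm⁻¹.
Relative to high-spin t₂g⁵ eg² (2 paired), the low-spin configuration has 1 additional pair, contributing +1 × 21410 = +21410 cm⁻¹.
Combining: -40104 + 21410 = -18694 cm⁻¹.

-18694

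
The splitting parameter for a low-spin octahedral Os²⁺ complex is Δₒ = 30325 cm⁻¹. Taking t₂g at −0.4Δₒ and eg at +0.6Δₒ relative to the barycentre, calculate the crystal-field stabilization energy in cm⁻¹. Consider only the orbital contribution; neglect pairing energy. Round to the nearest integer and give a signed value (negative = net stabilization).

Os sits in group 8; removing 2 electrons leaves Os²⁺ with 8 − 2 = 6 d electrons.
Electron filling gives t₂g⁶ eg⁰.
Orbital CFSE = 6(-0.4) + 0(0.6) = -2.4Δₒ = -2.4 × 30325 = -72780 cm⁻¹.

-72780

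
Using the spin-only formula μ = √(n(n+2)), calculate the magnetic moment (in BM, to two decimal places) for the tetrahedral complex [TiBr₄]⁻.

Each Br⁻ contributes -1; 4 × (-1) = -4. With overall charge -1, Ti is in the +3 oxidation state.
Ti³⁺: group 4, so d-count = 4 − 3 = 1.
With tetrahedral geometry the complex is necessarily high-spin.
Configuration: e^1 t2^0 → 1 unpaired electron.
μ(spin-only) = √[1(1+2)] = √3 ≈ 1.73 BM.

1.73 BM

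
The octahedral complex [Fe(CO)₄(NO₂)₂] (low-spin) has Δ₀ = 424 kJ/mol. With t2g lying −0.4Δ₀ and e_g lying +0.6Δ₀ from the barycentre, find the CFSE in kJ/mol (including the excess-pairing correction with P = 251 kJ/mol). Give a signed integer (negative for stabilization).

Ligand charges: 4×(+0) from CO and 2×(-1) from NO₂⁻ sum to -2; with overall charge +0, Fe is +2.
Fe is in group 8, so Fe²⁺ is d⁶ (8 − 2 = 6).
The d⁶ electrons fill as t2g^6 e_g^0.
Orbital CFSE = 6(-0.4) + 0(0.6) = -2.4Δ₀ = -2.4 × 424 = -1018 kJ/mol.
High-spin d⁶ would be t2g^4 e_g^2 with 1 pair; low-spin has 3, so 2 excess pairs cost +2P = +502 kJ/mol.
Combining: -1018 + 502 = -516 kJ/mol.

-516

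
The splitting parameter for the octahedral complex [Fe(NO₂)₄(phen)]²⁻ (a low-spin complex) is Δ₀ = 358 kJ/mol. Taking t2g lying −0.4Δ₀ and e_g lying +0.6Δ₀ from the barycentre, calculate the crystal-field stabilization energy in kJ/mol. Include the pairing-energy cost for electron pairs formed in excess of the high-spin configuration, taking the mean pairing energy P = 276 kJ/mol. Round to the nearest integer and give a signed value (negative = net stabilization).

Ligand charges: 4×(-1) from NO₂⁻ and 1×(+0) from phen sum to -4; with overall charge -2, Fe is +2.
Fe is in group 8, so Fe²⁺ is d⁶ (8 − 2 = 6).
Electron filling gives t2g^6 e_g^0.
The orbital stabilization is -2.4Δ₀ = -2.4 × 358 = -859 kJ/mol.
Relative to high-spin t2g^4 e_g^2 (1 paired), the low-spin configuration has 2 additional pairs, contributing +2 × 276 = +552 kJ/mol.
Net CFSE = -859 + 552 = -307 kJ/mol.

-307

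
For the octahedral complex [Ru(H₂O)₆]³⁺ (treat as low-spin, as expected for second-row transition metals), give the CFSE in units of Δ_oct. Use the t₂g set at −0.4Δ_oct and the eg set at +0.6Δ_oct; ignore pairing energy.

-2.0 Δ_oct

H₂O is neutral, so the +3 overall charge sits on Ru: oxidation state +3.
Ru is in group 8, so Ru³⁺ is d⁵ (8 − 3 = 5).
Configuration: t₂g⁵ eg⁰.
CFSE = 5(-0.4Δ_oct) + 0(0.6Δ_oct) = -2.0Δ_oct + 0.0Δ_oct = -2.0Δ_oct.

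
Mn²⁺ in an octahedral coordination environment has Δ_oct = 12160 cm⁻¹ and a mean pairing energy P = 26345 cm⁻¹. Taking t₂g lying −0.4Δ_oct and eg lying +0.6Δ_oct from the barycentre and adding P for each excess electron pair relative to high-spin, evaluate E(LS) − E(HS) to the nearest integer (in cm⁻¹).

28370

Mn²⁺: group 7, so d-count = 7 − 2 = 5.
High-spin: t₂g³ eg², CFSE = 0.0Δ_oct = 0 cm⁻¹.
Low-spin: t₂g⁵ eg⁰, orbital CFSE = -2.0Δ_oct = -24320 cm⁻¹; plus 2 excess pairs × P = +52690 cm⁻¹; total 28370 cm⁻¹.
E(LS) − E(HS) = 28370 − (0) = 28370 cm⁻¹.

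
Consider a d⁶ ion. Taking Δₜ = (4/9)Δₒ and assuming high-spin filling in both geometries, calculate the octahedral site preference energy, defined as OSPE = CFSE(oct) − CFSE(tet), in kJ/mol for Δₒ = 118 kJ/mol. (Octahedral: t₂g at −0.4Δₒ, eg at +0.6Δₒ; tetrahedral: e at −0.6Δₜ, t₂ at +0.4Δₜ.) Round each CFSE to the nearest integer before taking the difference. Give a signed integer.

-16

Octahedral high-spin t₂g⁴ eg²: CFSE = -0.4 × 118 = -47 kJ/mol.
Tetrahedral e³ t₂³ gives -0.6Δₜ = -0.6 × (4/9) × 118 = -31 kJ/mol.
OSPE = CFSE(oct) − CFSE(tet) = -47 − (-31) = -16 kJ/mol.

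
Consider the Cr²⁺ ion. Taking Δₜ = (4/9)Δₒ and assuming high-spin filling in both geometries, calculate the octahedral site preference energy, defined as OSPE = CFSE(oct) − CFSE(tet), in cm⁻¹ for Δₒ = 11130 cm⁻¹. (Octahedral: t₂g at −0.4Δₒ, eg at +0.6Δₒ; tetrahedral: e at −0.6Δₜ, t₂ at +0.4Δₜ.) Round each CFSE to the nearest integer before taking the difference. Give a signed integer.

-4699

Group 6 minus oxidation state +2 gives a d⁴ configuration for Cr²⁺.
Octahedral (high-spin): t2g^3 e_g^1, CFSE = 3(−0.4) + 1(+0.6) = -0.6Δₒ = -0.6 × 11130 = -6678 cm⁻¹.
Tetrahedral e^2 t2^2 gives -0.4Δₜ = -0.4 × (4/9) × 11130 = -1979 cm⁻¹.
OSPE = -6678 − (-1979) = -4699 cm⁻¹.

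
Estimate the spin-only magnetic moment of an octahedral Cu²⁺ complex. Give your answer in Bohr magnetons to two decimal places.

1.73 Bohr magnetons

Cu is in group 11, so Cu²⁺ is d⁹ (11 − 2 = 9).
Configuration: t₂g⁶ eg³ → 1 unpaired electron.
μ(spin-only) = √[1(1+2)] = √3 ≈ 1.73 Bohr magnetons.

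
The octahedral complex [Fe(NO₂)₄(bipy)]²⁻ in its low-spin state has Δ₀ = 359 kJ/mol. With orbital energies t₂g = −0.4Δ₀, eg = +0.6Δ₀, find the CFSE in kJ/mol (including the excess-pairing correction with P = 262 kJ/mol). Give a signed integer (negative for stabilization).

-338

Ligand charges: 4×(-1) from NO₂⁻ and 1×(+0) from bipy sum to -4; with overall charge -2, Fe is +2.
Fe is in group 8, so Fe²⁺ is d⁶ (8 − 2 = 6).
Electron filling gives t₂g⁶ eg⁰.
The orbital stabilization is -2.4Δ₀ = -2.4 × 359 = -862 kJ/mol.
High-spin d⁶ would be t₂g⁴ eg² with 1 pair; low-spin has 3, so 2 excess pairs cost +2P = +524 kJ/mol.
Net CFSE = -862 + 524 = -338 kJ/mol.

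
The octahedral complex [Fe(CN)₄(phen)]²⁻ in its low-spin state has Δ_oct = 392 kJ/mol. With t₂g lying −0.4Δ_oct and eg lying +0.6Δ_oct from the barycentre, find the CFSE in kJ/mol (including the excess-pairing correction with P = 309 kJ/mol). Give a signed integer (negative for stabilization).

-323

Ligand charges: 4×(-1) from CN⁻ and 1×(+0) from phen sum to -4; with overall charge -2, Fe is +2.
Group 8 minus oxidation state +2 gives a d⁶ configuration for Fe²⁺.
The d⁶ electrons fill as t₂g⁶ eg⁰.
Orbital CFSE = 6(-0.4) + 0(0.6) = -2.4Δ_oct = -2.4 × 392 = -941 kJ/mol.
High-spin d⁶ would be t₂g⁴ eg² with 1 pair; low-spin has 3, so 2 excess pairs cost +2P = +618 kJ/mol.
Combining: -941 + 618 = -323 kJ/mol.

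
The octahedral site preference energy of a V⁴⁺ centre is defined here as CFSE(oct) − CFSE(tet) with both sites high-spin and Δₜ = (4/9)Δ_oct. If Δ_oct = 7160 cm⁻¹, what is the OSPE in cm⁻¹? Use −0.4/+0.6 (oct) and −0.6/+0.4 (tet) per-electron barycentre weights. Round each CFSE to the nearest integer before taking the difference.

V is in group 5, so V⁴⁺ is d¹ (5 − 4 = 1).
Octahedral high-spin t₂g¹ eg⁰: CFSE = -0.4 × 7160 = -2864 cm⁻¹.
Tetrahedral: e¹ t₂⁰, CFSE = 1(−0.6) + 0(+0.4) = -0.6Δₜ = -0.6 × (4/9) × 7160 = -1909 cm⁻¹.
OSPE = CFSE(oct) − CFSE(tet) = -2864 − (-1909) = -955 cm⁻¹.

-955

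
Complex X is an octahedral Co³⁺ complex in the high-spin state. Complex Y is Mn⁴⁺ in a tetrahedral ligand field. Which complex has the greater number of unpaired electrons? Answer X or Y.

X

X: Co³⁺: group 9, so d-count = 9 − 3 = 6; t2g^4 e_g^2 → 4 unpaired.
Y: Mn is in group 7, so Mn⁴⁺ is d³ (7 − 4 = 3); Tetrahedral splitting is small, so the complex is high-spin; e² t₂¹ → 3 unpaired.
So X has more unpaired electrons.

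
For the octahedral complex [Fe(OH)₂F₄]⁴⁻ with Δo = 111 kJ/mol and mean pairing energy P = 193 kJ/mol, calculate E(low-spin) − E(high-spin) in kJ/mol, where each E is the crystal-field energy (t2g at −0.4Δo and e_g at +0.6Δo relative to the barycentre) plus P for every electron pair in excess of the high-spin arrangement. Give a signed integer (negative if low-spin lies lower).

Ligand charges: 2×(-1) from OH⁻ and 4×(-1) from F⁻ sum to -6; with overall charge -4, Fe is +2.
Group 8 minus oxidation state +2 gives a d⁶ configuration for Fe²⁺.
In the high-spin limit (t2g^4 e_g^2) the orbital term is -0.4Δo = -44 kJ/mol, with no excess pairing.
Low-spin t2g^6 e_g^0 gives -2.4Δo = -266 kJ/mol, but forming 2 extra pairs costs 2P = 386 kJ/mol, so E(LS) = -266 + 386 = 120 kJ/mol.
The difference is 120 − (-44) = 164 kJ/mol, so high-spin lies lower.

164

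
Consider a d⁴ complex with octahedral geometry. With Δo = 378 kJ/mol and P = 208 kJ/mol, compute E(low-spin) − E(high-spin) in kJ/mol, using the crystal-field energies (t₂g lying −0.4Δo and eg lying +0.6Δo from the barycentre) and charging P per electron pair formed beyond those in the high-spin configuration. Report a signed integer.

-170

High-spin d⁴ fills as t₂g³ eg¹ with CFSE 3(−0.4) + 1(+0.6) = -0.6Δo = -227 kJ/mol.
Low-spin t₂g⁴ eg⁰ gives -1.6Δo = -605 kJ/mol, but forming 1 extra pair costs 1P = 208 kJ/mol, so E(LS) = -605 + 208 = -397 kJ/mol.
E(LS) − E(HS) = -397 − (-227) = -170 kJ/mol.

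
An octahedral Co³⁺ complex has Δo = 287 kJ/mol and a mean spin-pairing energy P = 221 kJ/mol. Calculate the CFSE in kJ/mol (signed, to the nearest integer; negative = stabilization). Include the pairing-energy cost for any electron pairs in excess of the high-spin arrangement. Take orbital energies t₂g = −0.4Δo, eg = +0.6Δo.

Group 9 minus oxidation state +3 gives a d⁶ configuration for Co³⁺.
With Δo > P the complex is low-spin.
Configuration: t₂g⁶ eg⁰.
Orbital CFSE = -2.4Δo = -2.4 × 287 = -689 kJ/mol.
Excess pairs vs high-spin: 3 − 1 = 2; pairing cost = +442 kJ/mol.
Net CFSE = -689 + 442 = -247 kJ/mol.

-247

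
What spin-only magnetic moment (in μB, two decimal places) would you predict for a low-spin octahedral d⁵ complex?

1.73 μB

Configuration: t2g^5 e_g^0 → 1 unpaired electron.
μ(spin-only) = √[1(1+2)] = √3 ≈ 1.73 μB.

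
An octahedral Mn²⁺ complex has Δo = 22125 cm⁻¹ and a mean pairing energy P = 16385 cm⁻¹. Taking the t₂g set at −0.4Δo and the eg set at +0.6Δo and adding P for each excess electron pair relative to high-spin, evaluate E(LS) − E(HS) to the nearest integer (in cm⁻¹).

Mn sits in group 7; removing 2 electrons leaves Mn²⁺ with 7 − 2 = 5 d electrons.
High-spin d⁵ fills as t₂g³ eg² with CFSE 3(−0.4) + 2(+0.6) = 0.0Δo = 0 cm⁻¹.
Low-spin: t₂g⁵ eg⁰, orbital CFSE = -2.0Δo = -44250 cm⁻¹; plus 2 excess pairs × P = +32770 cm⁻¹; total -11480 cm⁻¹.
Thus E(LS) − E(HS) = -11480 cm⁻¹.

-11480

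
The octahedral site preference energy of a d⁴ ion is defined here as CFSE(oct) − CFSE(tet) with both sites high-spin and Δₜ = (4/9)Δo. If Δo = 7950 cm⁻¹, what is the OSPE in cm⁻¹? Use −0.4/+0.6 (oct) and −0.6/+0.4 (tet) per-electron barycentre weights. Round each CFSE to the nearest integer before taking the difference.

In an octahedral site d⁴ (HS) is t2g^3 e_g^1, giving CFSE(oct) = -0.6Δo = -4770 cm⁻¹.
Tetrahedral e^2 t2^2 gives -0.4Δₜ = -0.4 × (4/9) × 7950 = -1413 cm⁻¹.
OSPE = -4770 − (-1413) = -3357 cm⁻¹.

-3357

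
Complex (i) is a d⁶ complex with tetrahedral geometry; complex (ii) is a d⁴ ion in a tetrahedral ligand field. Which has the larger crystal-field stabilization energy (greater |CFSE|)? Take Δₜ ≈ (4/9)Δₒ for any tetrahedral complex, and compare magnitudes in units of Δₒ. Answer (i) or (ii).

(i): Tetrahedral splitting is small, so the complex is high-spin; e^3 t2^3, CFSE = -0.6Δₜ ≈ -0.27Δₒ.
(ii): With tetrahedral geometry the complex is necessarily high-spin; e² t₂², CFSE = -0.4Δₜ ≈ -0.18Δₒ.
So (i) has the larger |CFSE|.

(i)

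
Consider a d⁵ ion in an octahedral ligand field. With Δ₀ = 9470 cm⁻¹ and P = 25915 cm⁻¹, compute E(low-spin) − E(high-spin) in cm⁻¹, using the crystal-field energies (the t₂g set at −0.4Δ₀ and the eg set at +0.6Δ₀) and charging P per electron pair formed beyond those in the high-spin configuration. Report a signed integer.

32890

High-spin d⁵ fills as t₂g³ eg² with CFSE 3(−0.4) + 2(+0.6) = 0.0Δ₀ = 0 cm⁻¹.
For low-spin the configuration is t₂g⁵ eg⁰: orbital energy -2.0 × 9470 = -18940 cm⁻¹, and 2 additional pairs relative to high-spin add 51830 cm⁻¹, giving 32890 cm⁻¹.
Thus E(LS) − E(HS) = 32890 cm⁻¹.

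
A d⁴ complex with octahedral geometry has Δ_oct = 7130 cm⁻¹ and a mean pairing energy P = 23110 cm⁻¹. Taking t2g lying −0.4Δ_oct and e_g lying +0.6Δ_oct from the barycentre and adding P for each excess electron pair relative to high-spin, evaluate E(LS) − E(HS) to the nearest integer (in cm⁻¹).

High-spin: t2g^3 e_g^1, CFSE = -0.6Δ_oct = -4278 cm⁻¹.
Low-spin t2g^4 e_g^0 gives -1.6Δ_oct = -11408 cm⁻¹, but forming 1 extra pair costs 1P = 23110 cm⁻¹, so E(LS) = -11408 + 23110 = 11702 cm⁻¹.
The difference is 11702 − (-4278) = 15980 cm⁻¹, so high-spin lies lower.

15980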